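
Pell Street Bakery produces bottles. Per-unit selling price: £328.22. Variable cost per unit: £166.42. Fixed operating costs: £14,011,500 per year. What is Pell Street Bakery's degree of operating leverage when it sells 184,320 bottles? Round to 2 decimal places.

1.89

Contribution at this volume is 184,320 × £161.80 = £29,822,976.00.
EBIT = £29,822,976.00 − £14,011,500 = £15,811,476.00.
Degree of operating leverage = £29,822,976.00 / £15,811,476.00 = 1.8862.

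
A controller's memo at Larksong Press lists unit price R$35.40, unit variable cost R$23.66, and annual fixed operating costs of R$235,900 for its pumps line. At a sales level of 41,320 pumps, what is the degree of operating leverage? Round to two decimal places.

1.95

Total contribution margin = 41,320 × R$11.74 = R$485,096.80.
EBIT = R$485,096.80 − R$235,900 = R$249,196.80.
Degree of operating leverage = R$485,096.80 / R$249,196.80 = 1.9466.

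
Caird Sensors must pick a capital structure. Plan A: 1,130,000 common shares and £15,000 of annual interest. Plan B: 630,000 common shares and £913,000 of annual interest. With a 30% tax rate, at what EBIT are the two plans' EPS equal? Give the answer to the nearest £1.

Set EPS_A = EPS_B: (EBIT − £15,000)(1 − 0.30) ÷ 1,130,000 = (EBIT − £913,000)(1 − 0.30) ÷ 630,000.
Cancelling (1 − t) and cross-multiplying: 630,000·(EBIT − 15,000) = 1,130,000·(EBIT − 913,000).
Solving, EBIT = (913,000·1,130,000 − 15,000·630,000) / (1,130,000 − 630,000) = 1,022,240,000,000 / 500,000 = 2,044,480.00.

£2,044,480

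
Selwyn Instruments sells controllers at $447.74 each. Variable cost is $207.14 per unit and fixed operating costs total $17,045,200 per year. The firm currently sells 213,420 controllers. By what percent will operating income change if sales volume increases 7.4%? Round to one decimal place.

Total contribution margin = 213,420 × $240.60 = $51,348,852.00.
EBIT = $51,348,852.00 − $17,045,200 = $34,303,652.00.
DOL = contribution ÷ EBIT = $51,348,852.00 ÷ $34,303,652.00 = 1.4969.
%ΔEBIT = DOL × %ΔSales = 1.4969 × +7.4% = +11.1%.

+11.1%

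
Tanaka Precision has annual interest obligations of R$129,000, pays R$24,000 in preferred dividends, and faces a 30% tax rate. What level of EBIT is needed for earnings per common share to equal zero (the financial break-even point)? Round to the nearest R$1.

R$163,286

Preferred dividends are paid after tax, so their pre-tax equivalent is R$24,000 ÷ (1 − 0.30) = R$34,285.71.
EPS = 0 when EBIT covers interest plus the pre-tax preferred burden: R$129,000 + R$34,285.71 = R$163,285.71.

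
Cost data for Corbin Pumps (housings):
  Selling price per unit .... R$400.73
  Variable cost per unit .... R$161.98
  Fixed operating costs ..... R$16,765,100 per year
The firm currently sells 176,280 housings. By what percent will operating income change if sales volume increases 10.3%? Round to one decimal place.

+17.1%

At 176,280 units, contribution = 176,280 × R$238.75 = R$42,086,850.00.
Operating income = contribution − fixed costs = R$42,086,850.00 − R$16,765,100 = R$25,321,750.00.
DOL = contribution ÷ EBIT = R$42,086,850.00 ÷ R$25,321,750.00 = 1.6621.
So EBIT moves 1.6621 × (+10.3%) = +17.1%.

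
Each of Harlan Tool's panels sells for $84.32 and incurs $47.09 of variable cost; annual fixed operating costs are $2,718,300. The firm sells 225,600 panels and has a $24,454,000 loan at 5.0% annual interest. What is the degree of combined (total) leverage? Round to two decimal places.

1.88

Contribution at this volume is 225,600 × $37.23 = $8,399,088.00.
EBIT = $8,399,088.00 − $2,718,300 = $5,680,788.00. Interest = $1,222,700.00.
DOL = $8,399,088.00 ÷ $5,680,788.00 = 1.4785; DFL = $5,680,788.00 ÷ $4,458,088.00 = 1.2743.
Combined leverage = 1.4785 × 1.2743 = 1.8841.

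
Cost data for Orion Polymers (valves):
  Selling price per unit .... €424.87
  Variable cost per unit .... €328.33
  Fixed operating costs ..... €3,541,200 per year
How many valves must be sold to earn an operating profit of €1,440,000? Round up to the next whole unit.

51,598 valves

Each unit contributes €424.87 − €328.33 = €96.54.
Required volume = (fixed costs + target profit) ÷ CM = (€3,541,200 + €1,440,000) ÷ €96.54 = 51,597.27, so 51,598 valves.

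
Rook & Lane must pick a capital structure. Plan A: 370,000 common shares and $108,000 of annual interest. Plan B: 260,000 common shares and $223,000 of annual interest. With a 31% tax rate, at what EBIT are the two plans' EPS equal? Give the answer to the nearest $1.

Set EPS_A = EPS_B: (EBIT − $108,000)(1 − 0.31) ÷ 370,000 = (EBIT − $223,000)(1 − 0.31) ÷ 260,000.
The (1 − t) factor cancels: (EBIT − 108,000) × 260,000 = (EBIT − 223,000) × 370,000.
EBIT × (370,000 − 260,000) = 223,000 × 370,000 − 108,000 × 260,000 = 54,430,000,000, so EBIT = 54,430,000,000 ÷ 110,000 = 494,818.18.

$494,818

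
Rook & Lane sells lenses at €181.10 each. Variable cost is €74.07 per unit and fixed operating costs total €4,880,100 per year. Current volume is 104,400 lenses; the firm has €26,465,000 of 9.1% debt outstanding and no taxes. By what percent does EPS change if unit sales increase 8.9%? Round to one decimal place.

+25.6%

At 104,400 units, contribution = 104,400 × €107.03 = €11,173,932.00.
Subtracting fixed costs: EBIT = €11,173,932.00 − €4,880,100 = €6,293,832.00.
Interest = €2,408,315.00, so EBIT − I = €3,885,517.00.
DCL = total CM / (EBIT − I) = €11,173,932.00 / €3,885,517.00 = 2.8758.
%ΔEPS = DCL × %ΔSales = 2.8758 × +8.9% = +25.6%.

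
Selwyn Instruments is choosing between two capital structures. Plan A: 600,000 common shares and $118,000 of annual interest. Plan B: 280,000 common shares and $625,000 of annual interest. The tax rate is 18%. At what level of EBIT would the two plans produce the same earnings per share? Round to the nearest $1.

$1,068,625

At indifference, (EBIT − 118,000)(1 − t)/600,000 = (EBIT − 625,000)(1 − t)/280,000.
Cancelling (1 − t) and cross-multiplying: 280,000·(EBIT − 118,000) = 600,000·(EBIT − 625,000).
Solving, EBIT = (625,000·600,000 − 118,000·280,000) / (600,000 − 280,000) = 341,960,000,000 / 320,000 = 1,068,625.00.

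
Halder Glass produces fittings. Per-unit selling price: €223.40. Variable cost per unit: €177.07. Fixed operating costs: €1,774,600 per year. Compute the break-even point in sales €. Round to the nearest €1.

€8,556,996

CM per unit = €223.40 − €177.07 = €46.33; CM ratio = €46.33 / €223.40 = 0.2074.
Break-even revenue = fixed costs × price ÷ CM = €1,774,600 × €223.40 ÷ €46.33 = €8,556,996.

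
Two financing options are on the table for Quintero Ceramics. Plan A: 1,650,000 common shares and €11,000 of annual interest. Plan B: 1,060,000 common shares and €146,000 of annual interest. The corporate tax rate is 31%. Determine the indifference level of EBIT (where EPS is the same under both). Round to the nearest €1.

At indifference, (EBIT − 11,000)(1 − t)/1,650,000 = (EBIT − 146,000)(1 − t)/1,060,000.
The (1 − t) factor cancels: (EBIT − 11,000) × 1,060,000 = (EBIT − 146,000) × 1,650,000.
Solving, EBIT = (146,000·1,650,000 − 11,000·1,060,000) / (1,650,000 − 1,060,000) = 229,240,000,000 / 590,000 = 388,542.37.

€388,542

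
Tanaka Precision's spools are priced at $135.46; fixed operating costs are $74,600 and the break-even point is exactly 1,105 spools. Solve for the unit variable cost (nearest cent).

$67.95

At break-even, FC = Q × (P − VC), so P − VC = $74,600 ÷ 1,105 = $67.5113.
Hence VC = price − CM = $135.46 − $67.5113 = $67.95.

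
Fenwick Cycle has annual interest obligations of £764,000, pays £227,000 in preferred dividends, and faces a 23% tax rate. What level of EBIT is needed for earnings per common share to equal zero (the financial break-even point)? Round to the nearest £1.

£1,058,805

Preferred dividends are paid after tax, so their pre-tax equivalent is £227,000 ÷ (1 − 0.23) = £294,805.19.
Financial break-even EBIT = interest + D_p ÷ (1 − t) = £764,000 + £294,805.19 = £1,058,805.19.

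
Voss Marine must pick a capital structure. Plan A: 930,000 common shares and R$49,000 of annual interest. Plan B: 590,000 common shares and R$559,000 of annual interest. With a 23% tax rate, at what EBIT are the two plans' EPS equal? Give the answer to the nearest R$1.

Set EPS_A = EPS_B: (EBIT − R$49,000)(1 − 0.23) ÷ 930,000 = (EBIT − R$559,000)(1 − 0.23) ÷ 590,000.
The (1 − t) factor cancels: (EBIT − 49,000) × 590,000 = (EBIT − 559,000) × 930,000.
EBIT × (930,000 − 590,000) = 559,000 × 930,000 − 49,000 × 590,000 = 490,960,000,000, so EBIT = 490,960,000,000 ÷ 340,000 = 1,444,000.00.

R$1,444,000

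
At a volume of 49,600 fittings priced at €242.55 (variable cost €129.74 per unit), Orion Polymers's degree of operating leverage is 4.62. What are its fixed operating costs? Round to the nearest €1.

At 49,600 units, contribution = 49,600 × €112.81 = €5,595,376.00.
Since DOL = CM ÷ EBIT, EBIT = €5,595,376.00 ÷ 4.62 = €1,211,120.35.
Fixed costs = CM − EBIT = €5,595,376.00 − €1,211,120.35 = €4,384,256.

€4,384,256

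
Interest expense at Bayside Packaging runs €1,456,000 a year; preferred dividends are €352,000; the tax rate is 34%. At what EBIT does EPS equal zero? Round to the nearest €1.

€1,989,333

Preferred dividends are paid after tax, so their pre-tax equivalent is €352,000 ÷ (1 − 0.34) = €533,333.33.
EPS = 0 when EBIT covers interest plus the pre-tax preferred burden: €1,456,000 + €533,333.33 = €1,989,333.33.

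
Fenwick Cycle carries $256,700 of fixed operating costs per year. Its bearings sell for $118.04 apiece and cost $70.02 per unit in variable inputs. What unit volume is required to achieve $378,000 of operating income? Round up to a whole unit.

13,218 bearings

Each unit contributes $118.04 − $70.02 = $48.02.
Units = (FC + target) / CM = ($256,700 + $378,000) / $48.02 = 13,217.41, so 13,218 bearings.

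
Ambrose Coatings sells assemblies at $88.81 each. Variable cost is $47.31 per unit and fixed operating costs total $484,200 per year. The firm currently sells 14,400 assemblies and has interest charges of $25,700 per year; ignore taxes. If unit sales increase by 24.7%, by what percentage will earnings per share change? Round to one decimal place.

+168.3%

At 14,400 units, contribution = 14,400 × $41.50 = $597,600.00.
EBIT = $597,600.00 − $484,200 = $113,400.00.
Interest = $25,700.00, so EBIT − I = $87,700.00.
DCL = total CM / (EBIT − I) = $597,600.00 / $87,700.00 = 6.8141.
EPS therefore changes by 6.8141 × (+24.7%) = +168.3%.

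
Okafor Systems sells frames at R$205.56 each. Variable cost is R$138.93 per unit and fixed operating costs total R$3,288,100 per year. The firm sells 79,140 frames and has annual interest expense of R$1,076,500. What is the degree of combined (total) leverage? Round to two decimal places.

5.80

At 79,140 units, contribution = 79,140 × R$66.63 = R$5,273,098.20.
Subtracting fixed costs: EBIT = R$5,273,098.20 − R$3,288,100 = R$1,984,998.20. Interest = R$1,076,500.00, so EBIT − I = R$908,498.20.
Degree of total leverage = total CM / (EBIT − interest) = R$5,273,098.20 / R$908,498.20 = 5.8042.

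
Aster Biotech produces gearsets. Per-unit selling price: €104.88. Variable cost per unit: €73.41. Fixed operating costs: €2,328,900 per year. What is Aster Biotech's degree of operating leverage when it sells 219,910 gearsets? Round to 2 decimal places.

Contribution at this volume is 219,910 × €31.47 = €6,920,567.70.
Subtracting fixed costs: EBIT = €6,920,567.70 − €2,328,900 = €4,591,667.70.
So DOL = total CM / EBIT = €6,920,567.70 / €4,591,667.70 = 1.5072.

1.51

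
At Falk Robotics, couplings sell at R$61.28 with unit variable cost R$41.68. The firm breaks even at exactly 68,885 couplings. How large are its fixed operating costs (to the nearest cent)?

R$1,350,146.00

Unit CM = price − variable cost = R$61.28 − R$41.68 = R$19.60.
Fixed costs = break-even units × CM = 68,885 × R$19.60 = R$1,350,146.00.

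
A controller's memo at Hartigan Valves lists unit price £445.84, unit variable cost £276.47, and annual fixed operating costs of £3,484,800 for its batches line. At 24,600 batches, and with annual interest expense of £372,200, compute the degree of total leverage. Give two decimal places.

13.46

Total contribution margin = 24,600 × £169.37 = £4,166,502.00.
EBIT = £4,166,502.00 − £3,484,800 = £681,702.00. Interest = £372,200.00.
DOL = £4,166,502.00 ÷ £681,702.00 = 6.1119; DFL = £681,702.00 ÷ £309,502.00 = 2.2026.
Combined leverage = 6.1119 × 2.2026 = 13.4621.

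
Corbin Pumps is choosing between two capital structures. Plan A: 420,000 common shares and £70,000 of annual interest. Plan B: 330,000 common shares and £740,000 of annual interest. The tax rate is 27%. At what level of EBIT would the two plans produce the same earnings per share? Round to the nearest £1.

Set EPS_A = EPS_B: (EBIT − £70,000)(1 − 0.27) ÷ 420,000 = (EBIT − £740,000)(1 − 0.27) ÷ 330,000.
Cancelling (1 − t) and cross-multiplying: 330,000·(EBIT − 70,000) = 420,000·(EBIT − 740,000).
EBIT × (420,000 − 330,000) = 740,000 × 420,000 − 70,000 × 330,000 = 287,700,000,000, so EBIT = 287,700,000,000 ÷ 90,000 = 3,196,666.67.

£3,196,667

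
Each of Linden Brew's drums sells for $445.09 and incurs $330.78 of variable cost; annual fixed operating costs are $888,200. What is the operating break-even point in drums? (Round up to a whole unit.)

7,771 drums

Contribution margin per unit = $445.09 − $330.78 = $114.31.
Break-even volume = fixed costs ÷ CM per unit = $888,200 ÷ $114.31 = 7,770.10, so 7,771 drums.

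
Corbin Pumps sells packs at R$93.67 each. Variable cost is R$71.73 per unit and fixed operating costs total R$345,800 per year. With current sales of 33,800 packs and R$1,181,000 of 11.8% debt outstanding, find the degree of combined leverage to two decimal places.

Contribution at this volume is 33,800 × R$21.94 = R$741,572.00.
Operating income = contribution − fixed costs = R$741,572.00 − R$345,800 = R$395,772.00. Interest = R$139,358.00.
DOL = R$741,572.00 ÷ R$395,772.00 = 1.8737; DFL = R$395,772.00 ÷ R$256,414.00 = 1.5435.
Combined leverage = 1.8737 × 1.5435 = 2.8921.

2.89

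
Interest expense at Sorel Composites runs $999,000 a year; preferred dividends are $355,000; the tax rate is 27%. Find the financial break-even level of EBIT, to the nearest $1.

$1,485,301

Grossing the preferred dividend up to pre-tax terms: $355,000 / (1 − 0.27) = $486,301.37.
EPS = 0 when EBIT covers interest plus the pre-tax preferred burden: $999,000 + $486,301.37 = $1,485,301.37.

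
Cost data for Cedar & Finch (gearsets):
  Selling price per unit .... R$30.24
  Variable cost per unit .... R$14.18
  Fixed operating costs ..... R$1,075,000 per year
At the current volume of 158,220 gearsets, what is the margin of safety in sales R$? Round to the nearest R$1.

R$2,760,413

Each unit contributes R$30.24 − R$14.18 = R$16.06. Break-even units = R$1,075,000 ÷ R$16.06 = 66,936.49; break-even revenue = 66,936.49 × R$30.24 = R$2,024,159.40.
Actual sales revenue = 158,220 × R$30.24 = R$4,784,572.80.
Margin of safety = R$4,784,572.80 − R$2,024,159.40 = R$2,760,413.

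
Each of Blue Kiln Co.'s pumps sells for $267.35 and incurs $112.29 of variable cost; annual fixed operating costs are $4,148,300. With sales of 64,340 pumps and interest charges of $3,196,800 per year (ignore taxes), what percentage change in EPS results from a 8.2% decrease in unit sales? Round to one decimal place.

-31.1%

Contribution at this volume is 64,340 × $155.06 = $9,976,560.40.
Operating income = contribution − fixed costs = $9,976,560.40 − $4,148,300 = $5,828,260.40.
After interest of $3,196,800.00, pre-tax earnings = $2,631,460.40.
DCL = total CM / (EBIT − I) = $9,976,560.40 / $2,631,460.40 = 3.7913.
EPS therefore changes by 3.7913 × (-8.2%) = -31.1%.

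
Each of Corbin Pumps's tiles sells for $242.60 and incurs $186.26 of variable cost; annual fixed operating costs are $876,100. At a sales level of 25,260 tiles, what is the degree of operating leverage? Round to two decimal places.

Total contribution margin = 25,260 × $56.34 = $1,423,148.40.
Operating income = contribution − fixed costs = $1,423,148.40 − $876,100 = $547,048.40.
DOL = contribution ÷ EBIT = $1,423,148.40 ÷ $547,048.40 = 2.6015.

2.60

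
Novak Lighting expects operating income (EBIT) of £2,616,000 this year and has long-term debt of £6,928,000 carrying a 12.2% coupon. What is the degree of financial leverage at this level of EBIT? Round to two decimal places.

Annual interest charges come to £845,216.00.
Degree of financial leverage = EBIT / (EBIT − interest) = £2,616,000 / £1,770,784.00 = 1.4773.

1.48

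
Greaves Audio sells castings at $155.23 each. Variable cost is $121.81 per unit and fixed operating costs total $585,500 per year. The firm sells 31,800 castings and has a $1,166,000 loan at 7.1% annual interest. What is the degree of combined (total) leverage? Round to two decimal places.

2.69

Contribution at this volume is 31,800 × $33.42 = $1,062,756.00.
Subtracting fixed costs: EBIT = $1,062,756.00 − $585,500 = $477,256.00. Interest = $82,786.00, so EBIT − I = $394,470.00.
Degree of total leverage = total CM / (EBIT − interest) = $1,062,756.00 / $394,470.00 = 2.6941.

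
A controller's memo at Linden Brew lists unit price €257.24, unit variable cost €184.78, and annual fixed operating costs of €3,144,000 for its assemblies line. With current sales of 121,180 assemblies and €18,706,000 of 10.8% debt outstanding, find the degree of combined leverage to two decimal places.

Total contribution margin = 121,180 × €72.46 = €8,780,702.80.
EBIT = €8,780,702.80 − €3,144,000 = €5,636,702.80. Interest = €2,020,248.00, so EBIT − I = €3,616,454.80.
Degree of total leverage = total CM / (EBIT − interest) = €8,780,702.80 / €3,616,454.80 = 2.4280.

2.43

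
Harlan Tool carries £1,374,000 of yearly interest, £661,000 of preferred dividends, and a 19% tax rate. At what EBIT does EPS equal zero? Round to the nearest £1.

£2,190,049

Preferred dividends are paid after tax, so their pre-tax equivalent is £661,000 ÷ (1 − 0.19) = £816,049.38.
Financial break-even EBIT = interest + D_p ÷ (1 − t) = £1,374,000 + £816,049.38 = £2,190,049.38.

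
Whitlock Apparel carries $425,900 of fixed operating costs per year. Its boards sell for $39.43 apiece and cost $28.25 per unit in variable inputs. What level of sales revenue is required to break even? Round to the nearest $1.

Contribution margin per unit = $39.43 − $28.25 = $11.18, a CM ratio of $11.18 ÷ $39.43 = 0.2835.
Break-even revenue = fixed costs × price ÷ CM = $425,900 × $39.43 ÷ $11.18 = $1,502,078.

$1,502,078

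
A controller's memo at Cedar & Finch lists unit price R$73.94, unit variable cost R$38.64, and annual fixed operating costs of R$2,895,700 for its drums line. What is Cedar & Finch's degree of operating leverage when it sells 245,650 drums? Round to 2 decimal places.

1.50

Contribution at this volume is 245,650 × R$35.30 = R$8,671,445.00.
Subtracting fixed costs: EBIT = R$8,671,445.00 − R$2,895,700 = R$5,775,745.00.
So DOL = total CM / EBIT = R$8,671,445.00 / R$5,775,745.00 = 1.5014.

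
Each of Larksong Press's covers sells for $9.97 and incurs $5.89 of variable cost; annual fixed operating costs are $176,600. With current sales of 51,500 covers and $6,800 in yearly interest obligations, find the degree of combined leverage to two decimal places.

7.86

Total contribution margin = 51,500 × $4.08 = $210,120.00.
EBIT = $210,120.00 − $176,600 = $33,520.00. Interest = $6,800.00.
DOL = $210,120.00 ÷ $33,520.00 = 6.2685; DFL = $33,520.00 ÷ $26,720.00 = 1.2545.
Combined leverage = 6.2685 × 1.2545 = 7.8638.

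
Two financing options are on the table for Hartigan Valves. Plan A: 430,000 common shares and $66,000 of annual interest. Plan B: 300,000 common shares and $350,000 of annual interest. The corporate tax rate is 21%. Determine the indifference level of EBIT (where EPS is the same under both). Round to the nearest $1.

$1,005,385

Set EPS_A = EPS_B: (EBIT − $66,000)(1 − 0.21) ÷ 430,000 = (EBIT − $350,000)(1 − 0.21) ÷ 300,000.
Cancelling (1 − t) and cross-multiplying: 300,000·(EBIT − 66,000) = 430,000·(EBIT − 350,000).
EBIT × (430,000 − 300,000) = 350,000 × 430,000 − 66,000 × 300,000 = 130,700,000,000, so EBIT = 130,700,000,000 ÷ 130,000 = 1,005,384.62.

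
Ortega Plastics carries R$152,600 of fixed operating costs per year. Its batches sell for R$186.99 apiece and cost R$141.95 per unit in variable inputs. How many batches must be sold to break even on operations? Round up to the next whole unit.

Contribution margin per unit = R$186.99 − R$141.95 = R$45.04.
Units to break even: R$152,600 ÷ R$45.04 = 3,388.10, rounded up to 3,389.

3,389 batches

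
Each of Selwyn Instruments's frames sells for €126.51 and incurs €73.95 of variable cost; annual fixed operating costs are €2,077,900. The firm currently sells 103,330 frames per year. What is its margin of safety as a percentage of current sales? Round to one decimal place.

61.7%

Each unit contributes €126.51 − €73.95 = €52.56. Break-even units = €2,077,900 ÷ €52.56 = 39,533.87; break-even revenue = 39,533.87 × €126.51 = €5,001,429.39.
Current sales = 103,330 × €126.51 = €13,072,278.30.
Margin of safety = (€13,072,278.30 − €5,001,429.39) ÷ €13,072,278.30 = 61.7%.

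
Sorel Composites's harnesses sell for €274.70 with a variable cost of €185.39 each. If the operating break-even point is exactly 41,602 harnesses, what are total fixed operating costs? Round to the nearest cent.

Each unit contributes €274.70 − €185.39 = €89.31.
Fixed costs = break-even units × CM = 41,602 × €89.31 = €3,715,474.62.

€3,715,474.62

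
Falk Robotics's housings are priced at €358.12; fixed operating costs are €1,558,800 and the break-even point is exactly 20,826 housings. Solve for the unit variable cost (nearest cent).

€283.27

Contribution per unit must be FC / Q = €1,558,800 / 20,826 = €74.8487.
Variable cost per unit = €358.12 − €74.8487 = €283.27.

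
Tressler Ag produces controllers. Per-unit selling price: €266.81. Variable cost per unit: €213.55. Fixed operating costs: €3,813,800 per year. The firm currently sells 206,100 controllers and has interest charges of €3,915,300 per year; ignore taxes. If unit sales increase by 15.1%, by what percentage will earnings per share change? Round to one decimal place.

+51.0%

Total contribution margin = 206,100 × €53.26 = €10,976,886.00.
Operating income = contribution − fixed costs = €10,976,886.00 − €3,813,800 = €7,163,086.00.
After interest of €3,915,300.00, pre-tax earnings = €3,247,786.00.
Degree of combined leverage = contribution ÷ (EBIT − I) = €10,976,886.00 ÷ €3,247,786.00 = 3.3798.
%ΔEPS = DCL × %ΔSales = 3.3798 × +15.1% = +51.0%.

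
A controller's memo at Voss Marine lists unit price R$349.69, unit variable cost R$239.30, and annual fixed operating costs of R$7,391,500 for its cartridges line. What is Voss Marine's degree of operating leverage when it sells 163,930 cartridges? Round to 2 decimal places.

1.69

Contribution at this volume is 163,930 × R$110.39 = R$18,096,232.70.
EBIT = R$18,096,232.70 − R$7,391,500 = R$10,704,732.70.
DOL = contribution ÷ EBIT = R$18,096,232.70 ÷ R$10,704,732.70 = 1.6905.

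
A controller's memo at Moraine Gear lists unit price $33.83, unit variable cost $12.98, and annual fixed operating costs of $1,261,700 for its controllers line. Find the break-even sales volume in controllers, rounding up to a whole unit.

Each unit contributes $33.83 − $12.98 = $20.85.
Break-even volume = fixed costs ÷ CM per unit = $1,261,700 ÷ $20.85 = 60,513.19, so 60,514 controllers.

60,514 controllers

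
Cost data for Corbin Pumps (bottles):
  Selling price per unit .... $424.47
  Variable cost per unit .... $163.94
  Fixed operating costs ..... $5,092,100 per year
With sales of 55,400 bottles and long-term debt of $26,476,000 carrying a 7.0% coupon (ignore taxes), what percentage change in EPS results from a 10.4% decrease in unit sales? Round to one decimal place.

At 55,400 units, contribution = 55,400 × $260.53 = $14,433,362.00.
EBIT = $14,433,362.00 − $5,092,100 = $9,341,262.00.
Interest = $1,853,320.00, so EBIT − I = $7,487,942.00.
DCL = total CM / (EBIT − I) = $14,433,362.00 / $7,487,942.00 = 1.9275.
%ΔEPS = DCL × %ΔSales = 1.9275 × -10.4% = -20.0%.

-20.0%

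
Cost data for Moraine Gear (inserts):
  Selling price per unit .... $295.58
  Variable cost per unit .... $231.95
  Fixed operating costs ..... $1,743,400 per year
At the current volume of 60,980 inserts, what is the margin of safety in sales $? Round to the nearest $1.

$9,925,864

Unit CM = price − variable cost = $295.58 − $231.95 = $63.63. Break-even units = $1,743,400 ÷ $63.63 = 27,399.03; break-even revenue = 27,399.03 × $295.58 = $8,098,603.99.
Current sales = 60,980 × $295.58 = $18,024,468.40.
Margin of safety = $18,024,468.40 − $8,098,603.99 = $9,925,864.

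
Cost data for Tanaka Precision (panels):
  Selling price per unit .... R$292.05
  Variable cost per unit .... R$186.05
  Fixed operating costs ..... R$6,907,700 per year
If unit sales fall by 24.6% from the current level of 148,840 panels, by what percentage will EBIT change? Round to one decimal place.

-43.8%

Contribution at this volume is 148,840 × R$106.00 = R$15,777,040.00.
Operating income = contribution − fixed costs = R$15,777,040.00 − R$6,907,700 = R$8,869,340.00.
DOL = contribution ÷ EBIT = R$15,777,040.00 ÷ R$8,869,340.00 = 1.7788.
Operating income changes by 1.7788 × -24.6% = -43.8%.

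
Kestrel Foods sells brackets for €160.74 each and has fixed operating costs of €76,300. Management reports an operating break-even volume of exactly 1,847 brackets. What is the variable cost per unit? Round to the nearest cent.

At break-even, FC = Q × (P − VC), so P − VC = €76,300 ÷ 1,847 = €41.3102.
Hence VC = price − CM = €160.74 − €41.3102 = €119.43.

€119.43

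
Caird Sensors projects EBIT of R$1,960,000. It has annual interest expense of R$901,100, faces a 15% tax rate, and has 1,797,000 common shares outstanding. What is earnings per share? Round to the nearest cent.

R$0.50

Interest = R$901,100.00, so EBT = R$1,960,000 − R$901,100.00 = R$1,058,900.00.
After tax at 15%: net income = R$1,058,900.00 × 0.85 = R$900,065.00.
Per share: R$900,065.00 / 1,797,000 shares = R$0.50.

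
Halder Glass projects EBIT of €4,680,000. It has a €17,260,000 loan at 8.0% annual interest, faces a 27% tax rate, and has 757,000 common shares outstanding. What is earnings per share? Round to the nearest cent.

Pre-tax income = €4,680,000 − €1,380,800.00 = €3,299,200.00.
Net income = €3,299,200.00 × (1 − 0.27) = €2,408,416.00.
Per share: €2,408,416.00 / 757,000 shares = €3.18.

€3.18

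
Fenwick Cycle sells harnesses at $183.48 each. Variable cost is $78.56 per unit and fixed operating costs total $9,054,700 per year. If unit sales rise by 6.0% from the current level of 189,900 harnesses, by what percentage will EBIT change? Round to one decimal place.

+11.0%

At 189,900 units, contribution = 189,900 × $104.92 = $19,924,308.00.
Operating income = contribution − fixed costs = $19,924,308.00 − $9,054,700 = $10,869,608.00.
So DOL = total CM / EBIT = $19,924,308.00 / $10,869,608.00 = 1.8330.
%ΔEBIT = DOL × %ΔSales = 1.8330 × +6.0% = +11.0%.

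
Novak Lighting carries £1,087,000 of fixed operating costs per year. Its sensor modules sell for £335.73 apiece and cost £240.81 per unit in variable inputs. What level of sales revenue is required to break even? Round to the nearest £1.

£3,844,696

Contribution margin per unit = £335.73 − £240.81 = £94.92, a CM ratio of £94.92 ÷ £335.73 = 0.2827.
Break-even revenue = fixed costs × price ÷ CM = £1,087,000 × £335.73 ÷ £94.92 = £3,844,696.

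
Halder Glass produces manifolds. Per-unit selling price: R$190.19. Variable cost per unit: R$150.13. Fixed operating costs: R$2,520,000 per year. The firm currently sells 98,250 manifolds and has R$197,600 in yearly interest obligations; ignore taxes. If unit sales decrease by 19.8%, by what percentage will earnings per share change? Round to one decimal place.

Contribution at this volume is 98,250 × R$40.06 = R$3,935,895.00.
Subtracting fixed costs: EBIT = R$3,935,895.00 − R$2,520,000 = R$1,415,895.00.
Interest = R$197,600.00, so EBIT − I = R$1,218,295.00.
DCL = total CM / (EBIT − I) = R$3,935,895.00 / R$1,218,295.00 = 3.2307.
%ΔEPS = DCL × %ΔSales = 3.2307 × -19.8% = -64.0%.

-64.0%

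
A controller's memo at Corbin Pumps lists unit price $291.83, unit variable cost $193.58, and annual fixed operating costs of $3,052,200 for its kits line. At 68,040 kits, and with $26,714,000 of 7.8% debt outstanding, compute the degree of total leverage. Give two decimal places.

Contribution at this volume is 68,040 × $98.25 = $6,684,930.00.
Subtracting fixed costs: EBIT = $6,684,930.00 − $3,052,200 = $3,632,730.00. Interest = $2,083,692.00.
DOL = $6,684,930.00 ÷ $3,632,730.00 = 1.8402; DFL = $3,632,730.00 ÷ $1,549,038.00 = 2.3452.
DCL = DOL × DFL = 1.8402 × 2.3452 = 4.3156.

4.32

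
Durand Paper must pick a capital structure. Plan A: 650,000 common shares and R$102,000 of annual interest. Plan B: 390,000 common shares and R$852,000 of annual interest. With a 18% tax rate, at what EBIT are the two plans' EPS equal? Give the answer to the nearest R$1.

R$1,977,000

At indifference, (EBIT − 102,000)(1 − t)/650,000 = (EBIT − 852,000)(1 − t)/390,000.
Cancelling (1 − t) and cross-multiplying: 390,000·(EBIT − 102,000) = 650,000·(EBIT − 852,000).
EBIT × (650,000 − 390,000) = 852,000 × 650,000 − 102,000 × 390,000 = 514,020,000,000, so EBIT = 514,020,000,000 ÷ 260,000 = 1,977,000.00.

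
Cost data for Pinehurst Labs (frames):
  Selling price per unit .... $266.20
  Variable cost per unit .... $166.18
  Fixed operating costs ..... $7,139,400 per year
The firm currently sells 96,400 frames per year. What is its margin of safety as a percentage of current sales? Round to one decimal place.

26.0%

Each unit contributes $266.20 − $166.18 = $100.02. Break-even units = $7,139,400 ÷ $100.02 = 71,379.72; break-even revenue = 71,379.72 × $266.20 = $19,001,282.54.
Current sales = 96,400 × $266.20 = $25,661,680.00.
Margin of safety = ($25,661,680.00 − $19,001,282.54) ÷ $25,661,680.00 = 26.0%.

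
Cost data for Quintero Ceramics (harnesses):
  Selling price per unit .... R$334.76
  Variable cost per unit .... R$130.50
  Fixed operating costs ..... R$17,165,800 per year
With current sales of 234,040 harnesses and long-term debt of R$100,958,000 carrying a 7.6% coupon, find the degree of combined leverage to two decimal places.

2.08

At 234,040 units, contribution = 234,040 × R$204.26 = R$47,805,010.40.
EBIT = R$47,805,010.40 − R$17,165,800 = R$30,639,210.40. Interest = R$7,672,808.00.
DOL = R$47,805,010.40 ÷ R$30,639,210.40 = 1.5603; DFL = R$30,639,210.40 ÷ R$22,966,402.40 = 1.3341.
DCL = DOL × DFL = 1.5603 × 1.3341 = 2.0816.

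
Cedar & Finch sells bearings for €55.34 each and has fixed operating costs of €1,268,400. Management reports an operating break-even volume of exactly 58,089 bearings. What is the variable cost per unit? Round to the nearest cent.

At break-even, FC = Q × (P − VC), so P − VC = €1,268,400 ÷ 58,089 = €21.8355.
Hence VC = price − CM = €55.34 − €21.8355 = €33.50.

€33.50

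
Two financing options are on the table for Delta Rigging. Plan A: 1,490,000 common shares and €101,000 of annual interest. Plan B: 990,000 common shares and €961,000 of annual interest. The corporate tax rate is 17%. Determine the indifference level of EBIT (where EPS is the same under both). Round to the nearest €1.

At indifference, (EBIT − 101,000)(1 − t)/1,490,000 = (EBIT − 961,000)(1 − t)/990,000.
Cancelling (1 − t) and cross-multiplying: 990,000·(EBIT − 101,000) = 1,490,000·(EBIT − 961,000).
EBIT × (1,490,000 − 990,000) = 961,000 × 1,490,000 − 101,000 × 990,000 = 1,331,900,000,000, so EBIT = 1,331,900,000,000 ÷ 500,000 = 2,663,800.00.

€2,663,800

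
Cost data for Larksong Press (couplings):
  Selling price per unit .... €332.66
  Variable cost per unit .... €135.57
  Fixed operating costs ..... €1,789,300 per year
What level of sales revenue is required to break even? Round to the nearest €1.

CM per unit = €332.66 − €135.57 = €197.09; CM ratio = €197.09 / €332.66 = 0.5925.
Break-even sales = FC ÷ CM ratio = €1,789,300 × €332.66 / €197.09 = €3,020,085.

€3,020,085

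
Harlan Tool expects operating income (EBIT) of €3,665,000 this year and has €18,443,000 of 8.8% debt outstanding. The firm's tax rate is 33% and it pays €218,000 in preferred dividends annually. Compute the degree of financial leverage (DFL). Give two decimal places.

Annual interest charges come to €1,622,984.00.
Preferred dividends grossed up pre-tax: €218,000 / (1 − 0.33) = €325,373.13.
DFL = EBIT ÷ [EBIT − I − D_p/(1−t)] = €3,665,000 ÷ [€3,665,000 − €1,622,984.00 − €325,373.13] = €3,665,000 ÷ €1,716,642.87 = 2.1350.

2.13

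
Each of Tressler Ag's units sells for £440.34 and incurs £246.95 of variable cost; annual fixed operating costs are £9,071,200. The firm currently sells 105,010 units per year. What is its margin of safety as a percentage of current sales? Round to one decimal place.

55.3%

Contribution margin per unit = £440.34 − £246.95 = £193.39. Break-even units = £9,071,200 ÷ £193.39 = 46,906.25; break-even revenue = 46,906.25 × £440.34 = £20,654,698.84.
Actual sales revenue = 105,010 × £440.34 = £46,240,103.40.
Margin of safety = (£46,240,103.40 − £20,654,698.84) ÷ £46,240,103.40 = 55.3%.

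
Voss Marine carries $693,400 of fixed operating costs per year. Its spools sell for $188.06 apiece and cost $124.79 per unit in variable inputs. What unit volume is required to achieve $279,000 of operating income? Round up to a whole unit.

Each unit contributes $188.06 − $124.79 = $63.27.
Units = (FC + target) / CM = ($693,400 + $279,000) / $63.27 = 15,369.05, so 15,370 spools.

15,370 spools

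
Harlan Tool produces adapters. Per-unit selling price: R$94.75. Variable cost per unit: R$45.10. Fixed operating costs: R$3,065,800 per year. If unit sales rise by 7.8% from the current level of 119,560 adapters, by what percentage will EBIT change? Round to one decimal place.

+16.1%

At 119,560 units, contribution = 119,560 × R$49.65 = R$5,936,154.00.
EBIT = R$5,936,154.00 − R$3,065,800 = R$2,870,354.00.
Degree of operating leverage = R$5,936,154.00 / R$2,870,354.00 = 2.0681.
Operating income changes by 2.0681 × +7.8% = +16.1%.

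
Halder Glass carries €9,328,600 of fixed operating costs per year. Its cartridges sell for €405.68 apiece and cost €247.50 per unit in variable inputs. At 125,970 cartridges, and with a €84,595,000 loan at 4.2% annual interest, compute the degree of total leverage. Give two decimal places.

2.83

Contribution at this volume is 125,970 × €158.18 = €19,925,934.60.
EBIT = €19,925,934.60 − €9,328,600 = €10,597,334.60. Interest = €3,552,990.00.
DOL = €19,925,934.60 ÷ €10,597,334.60 = 1.8803; DFL = €10,597,334.60 ÷ €7,044,344.60 = 1.5044.
DCL = DOL × DFL = 1.8803 × 1.5044 = 2.8287.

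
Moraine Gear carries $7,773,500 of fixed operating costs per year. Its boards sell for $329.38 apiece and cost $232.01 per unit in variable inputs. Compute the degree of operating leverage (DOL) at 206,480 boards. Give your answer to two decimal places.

Contribution at this volume is 206,480 × $97.37 = $20,104,957.60.
Subtracting fixed costs: EBIT = $20,104,957.60 − $7,773,500 = $12,331,457.60.
DOL = contribution ÷ EBIT = $20,104,957.60 ÷ $12,331,457.60 = 1.6304.

1.63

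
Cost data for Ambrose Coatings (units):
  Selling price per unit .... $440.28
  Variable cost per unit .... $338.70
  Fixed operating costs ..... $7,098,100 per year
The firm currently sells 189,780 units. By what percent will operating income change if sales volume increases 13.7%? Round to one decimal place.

Total contribution margin = 189,780 × $101.58 = $19,277,852.40.
Operating income = contribution − fixed costs = $19,277,852.40 − $7,098,100 = $12,179,752.40.
DOL = contribution ÷ EBIT = $19,277,852.40 ÷ $12,179,752.40 = 1.5828.
Operating income changes by 1.5828 × +13.7% = +21.7%.

+21.7%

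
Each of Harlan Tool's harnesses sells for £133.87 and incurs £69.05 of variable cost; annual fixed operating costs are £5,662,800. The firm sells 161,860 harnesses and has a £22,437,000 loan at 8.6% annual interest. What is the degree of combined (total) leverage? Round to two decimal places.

3.62

Total contribution margin = 161,860 × £64.82 = £10,491,765.20.
Subtracting fixed costs: EBIT = £10,491,765.20 − £5,662,800 = £4,828,965.20. Interest = £1,929,582.00, so EBIT − I = £2,899,383.20.
DCL = contribution ÷ (EBIT − I) = £10,491,765.20 ÷ £2,899,383.20 = 3.6186.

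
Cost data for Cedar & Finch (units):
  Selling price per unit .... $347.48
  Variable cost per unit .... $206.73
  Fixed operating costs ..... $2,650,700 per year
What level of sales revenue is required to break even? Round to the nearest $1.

$6,543,980

CM per unit = $347.48 − $206.73 = $140.75; CM ratio = $140.75 / $347.48 = 0.4051.
Break-even sales = FC ÷ CM ratio = $2,650,700 × $347.48 / $140.75 = $6,543,980.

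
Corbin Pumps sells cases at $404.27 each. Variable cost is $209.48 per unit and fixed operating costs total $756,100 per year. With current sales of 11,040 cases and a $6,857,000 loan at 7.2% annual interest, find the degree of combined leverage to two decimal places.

2.39

Total contribution margin = 11,040 × $194.79 = $2,150,481.60.
Subtracting fixed costs: EBIT = $2,150,481.60 − $756,100 = $1,394,381.60. Interest = $493,704.00.
DOL = $2,150,481.60 ÷ $1,394,381.60 = 1.5422; DFL = $1,394,381.60 ÷ $900,677.60 = 1.5481.
DCL = DOL × DFL = 1.5422 × 1.5481 = 2.3875.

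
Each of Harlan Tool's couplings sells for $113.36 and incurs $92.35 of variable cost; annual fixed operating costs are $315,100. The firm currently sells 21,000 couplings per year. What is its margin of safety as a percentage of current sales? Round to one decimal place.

28.6%

Each unit contributes $113.36 − $92.35 = $21.01. Break-even units = $315,100 ÷ $21.01 = 14,997.62; break-even revenue = 14,997.62 × $113.36 = $1,700,130.22.
Actual sales revenue = 21,000 × $113.36 = $2,380,560.00.
Margin of safety = ($2,380,560.00 − $1,700,130.22) ÷ $2,380,560.00 = 28.6%.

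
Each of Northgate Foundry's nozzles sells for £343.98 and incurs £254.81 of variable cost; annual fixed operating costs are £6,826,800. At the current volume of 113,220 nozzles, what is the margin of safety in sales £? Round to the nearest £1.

£12,610,520

Each unit contributes £343.98 − £254.81 = £89.17. Break-even units = £6,826,800 ÷ £89.17 = 76,559.38; break-even revenue = 76,559.38 × £343.98 = £26,334,895.86.
Current sales = 113,220 × £343.98 = £38,945,415.60.
Margin of safety = £38,945,415.60 − £26,334,895.86 = £12,610,520.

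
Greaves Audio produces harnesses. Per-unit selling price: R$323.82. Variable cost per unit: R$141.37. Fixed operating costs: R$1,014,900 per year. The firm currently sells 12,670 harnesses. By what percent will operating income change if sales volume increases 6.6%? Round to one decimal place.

+11.8%

Contribution at this volume is 12,670 × R$182.45 = R$2,311,641.50.
Operating income = contribution − fixed costs = R$2,311,641.50 − R$1,014,900 = R$1,296,741.50.
Degree of operating leverage = R$2,311,641.50 / R$1,296,741.50 = 1.7827.
Operating income changes by 1.7827 × +6.6% = +11.8%.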